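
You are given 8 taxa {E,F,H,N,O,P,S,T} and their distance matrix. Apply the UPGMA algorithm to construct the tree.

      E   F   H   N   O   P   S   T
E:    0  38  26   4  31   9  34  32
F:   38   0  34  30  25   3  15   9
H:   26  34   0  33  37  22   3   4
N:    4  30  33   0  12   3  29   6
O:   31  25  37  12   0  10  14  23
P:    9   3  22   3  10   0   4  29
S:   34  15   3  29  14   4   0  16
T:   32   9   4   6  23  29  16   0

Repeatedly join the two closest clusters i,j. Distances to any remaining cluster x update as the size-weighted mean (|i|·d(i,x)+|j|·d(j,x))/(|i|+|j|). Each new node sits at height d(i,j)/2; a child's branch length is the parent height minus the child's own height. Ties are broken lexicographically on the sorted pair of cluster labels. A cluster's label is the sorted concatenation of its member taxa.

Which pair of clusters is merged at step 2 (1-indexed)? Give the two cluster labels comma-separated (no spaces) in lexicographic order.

iteration 1: select F,P (d=3); attach at lengths (3/2, 3/2); label the merged cluster FP
  updated: d(E,FP)=47/2, d(FP,H)=28, d(FP,N)=33/2, d(FP,O)=35/2, d(FP,S)=19/2, d(FP,T)=19
iteration 2: select H,S (d=3); attach at lengths (3/2, 3/2); label the merged cluster HS
  updated: d(E,HS)=30, d(FP,HS)=75/4, d(HS,N)=31, d(HS,O)=51/2, d(HS,T)=10
iteration 3: select E,N (d=4); attach at lengths (2, 2); label the merged cluster EN
  updated: d(EN,FP)=20, d(EN,HS)=61/2, d(EN,O)=43/2, d(EN,T)=19
iteration 4: select HS,T (d=10); attach at lengths (7/2, 5); label the merged cluster HST
  updated: d(EN,HST)=80/3, d(FP,HST)=113/6, d(HST,O)=74/3
iteration 5: select FP,O (d=35/2); attach at lengths (29/4, 35/4); label the merged cluster FOP
  updated: d(EN,FOP)=41/2, d(FOP,HST)=187/9
iteration 6: select EN,FOP (d=41/2); attach at lengths (33/4, 3/2); label the merged cluster EFNOP
  updated: d(EFNOP,HST)=347/15
iteration 7: select EFNOP,HST (d=347/15); attach at lengths (79/60, 197/30); label the merged cluster EFHNOPST
final tree: (((E:2,N:2):33/4,((F:3/2,P:3/2):29/4,O:35/4):3/2):79/60,((H:3/2,S:3/2):7/2,T:5):197/30)
total length: 782/15

H,S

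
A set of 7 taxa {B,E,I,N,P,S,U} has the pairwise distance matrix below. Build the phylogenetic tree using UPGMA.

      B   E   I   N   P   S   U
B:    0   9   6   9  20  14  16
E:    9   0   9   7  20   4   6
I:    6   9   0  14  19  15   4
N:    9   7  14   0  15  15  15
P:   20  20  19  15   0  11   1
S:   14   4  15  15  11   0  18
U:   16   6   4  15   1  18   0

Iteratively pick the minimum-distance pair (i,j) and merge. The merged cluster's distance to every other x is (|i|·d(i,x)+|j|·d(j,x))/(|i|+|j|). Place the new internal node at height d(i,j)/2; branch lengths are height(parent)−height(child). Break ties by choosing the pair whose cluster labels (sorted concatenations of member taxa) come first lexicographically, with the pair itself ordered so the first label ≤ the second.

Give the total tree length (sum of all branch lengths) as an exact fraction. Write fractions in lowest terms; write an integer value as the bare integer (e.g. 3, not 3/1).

937/30

step 1: merge (P,U) at d=1; branch lengths P→1/2, U→1/2; new cluster PU
  updated: d(B,PU)=18, d(E,PU)=13, d(I,PU)=23/2, d(N,PU)=15, d(PU,S)=29/2
step 2: merge (E,S) at d=4; branch lengths E→2, S→2; new cluster ES
  updated: d(B,ES)=23/2, d(ES,I)=12, d(ES,N)=11, d(ES,PU)=55/4
step 3: merge (B,I) at d=6; branch lengths B→3, I→3; new cluster BI
  updated: d(BI,ES)=47/4, d(BI,N)=23/2, d(BI,PU)=59/4
step 4: merge (ES,N) at d=11; branch lengths ES→7/2, N→11/2; new cluster ENS
  updated: d(BI,ENS)=35/3, d(ENS,PU)=85/6
step 5: merge (BI,ENS) at d=35/3; branch lengths BI→17/6, ENS→1/3; new cluster BEINS
  updated: d(BEINS,PU)=72/5
step 6: merge (BEINS,PU) at d=72/5; branch lengths BEINS→41/30, PU→67/10; new cluster BEINPSU
final tree: (((B:3,I:3):17/6,((E:2,S:2):7/2,N:11/2):1/3):41/30,(P:1/2,U:1/2):67/10)
total length: 937/30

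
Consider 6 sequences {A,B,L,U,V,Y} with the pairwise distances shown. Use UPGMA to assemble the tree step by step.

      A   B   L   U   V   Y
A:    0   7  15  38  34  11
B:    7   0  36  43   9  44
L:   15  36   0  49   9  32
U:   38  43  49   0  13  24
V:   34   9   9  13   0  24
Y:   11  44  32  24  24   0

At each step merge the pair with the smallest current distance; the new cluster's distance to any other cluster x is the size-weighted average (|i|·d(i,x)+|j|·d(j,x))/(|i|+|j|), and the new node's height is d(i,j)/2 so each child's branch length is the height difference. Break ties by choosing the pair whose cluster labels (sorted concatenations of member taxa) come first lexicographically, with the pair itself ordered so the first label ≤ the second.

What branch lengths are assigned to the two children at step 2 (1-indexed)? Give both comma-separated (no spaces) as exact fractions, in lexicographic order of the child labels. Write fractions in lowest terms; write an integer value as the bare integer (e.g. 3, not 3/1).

9/2,9/2

iteration 1: select A,B (d=7); attach at lengths (7/2, 7/2); label the merged cluster AB
  updated: d(AB,L)=51/2, d(AB,U)=81/2, d(AB,V)=43/2, d(AB,Y)=55/2
iteration 2: select L,V (d=9); attach at lengths (9/2, 9/2); label the merged cluster LV
  updated: d(AB,LV)=47/2, d(LV,U)=31, d(LV,Y)=28
iteration 3: select AB,LV (d=47/2); attach at lengths (33/4, 29/4); label the merged cluster ABLV
  updated: d(ABLV,U)=143/4, d(ABLV,Y)=111/4
iteration 4: select U,Y (d=24); attach at lengths (12, 12); label the merged cluster UY
  updated: d(ABLV,UY)=127/4
iteration 5: select ABLV,UY (d=127/4); attach at lengths (33/8, 31/8); label the merged cluster ABLUVY
final tree: (((A:7/2,B:7/2):33/4,(L:9/2,V:9/2):29/4):33/8,(U:12,Y:12):31/8)
total length: 127/2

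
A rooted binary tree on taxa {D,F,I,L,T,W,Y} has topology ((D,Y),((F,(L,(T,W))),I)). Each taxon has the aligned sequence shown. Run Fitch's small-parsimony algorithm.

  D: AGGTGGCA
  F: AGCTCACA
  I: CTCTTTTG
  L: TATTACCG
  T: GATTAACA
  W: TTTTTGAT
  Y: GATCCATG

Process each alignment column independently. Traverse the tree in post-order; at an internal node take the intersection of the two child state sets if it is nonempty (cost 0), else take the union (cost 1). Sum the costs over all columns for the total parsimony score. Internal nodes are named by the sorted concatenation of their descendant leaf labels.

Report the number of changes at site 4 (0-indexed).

4

site 0, node DY: D={A} ∪ Y={G} → {A,G} (+1)
site 0, node TW: T={G} ∪ W={T} → {G,T} (+1)
site 0, node LTW: L={T} ∩ TW={G,T} → {T} (+0)
site 0, node FLTW: F={A} ∪ LTW={T} → {A,T} (+1)
site 0, node FILTW: FLTW={A,T} ∪ I={C} → {A,C,T} (+1)
site 0, node DFILTWY: DY={A,G} ∩ FILTW={A,C,T} → {A} (+0)
site 1, node DY: D={G} ∪ Y={A} → {A,G} (+1)
site 1, node TW: T={A} ∪ W={T} → {A,T} (+1)
site 1, node LTW: L={A} ∩ TW={A,T} → {A} (+0)
site 1, node FLTW: F={G} ∪ LTW={A} → {A,G} (+1)
site 1, node FILTW: FLTW={A,G} ∪ I={T} → {A,G,T} (+1)
site 1, node DFILTWY: DY={A,G} ∩ FILTW={A,G,T} → {A,G} (+0)
site 2, node DY: D={G} ∪ Y={T} → {G,T} (+1)
site 2, node TW: T={T} ∩ W={T} → {T} (+0)
site 2, node LTW: L={T} ∩ TW={T} → {T} (+0)
site 2, node FLTW: F={C} ∪ LTW={T} → {C,T} (+1)
site 2, node FILTW: FLTW={C,T} ∩ I={C} → {C} (+0)
site 2, node DFILTWY: DY={G,T} ∪ FILTW={C} → {C,G,T} (+1)
site 3, node DY: D={T} ∪ Y={C} → {C,T} (+1)
site 3, node TW: T={T} ∩ W={T} → {T} (+0)
site 3, node LTW: L={T} ∩ TW={T} → {T} (+0)
site 3, node FLTW: F={T} ∩ LTW={T} → {T} (+0)
site 3, node FILTW: FLTW={T} ∩ I={T} → {T} (+0)
site 3, node DFILTWY: DY={C,T} ∩ FILTW={T} → {T} (+0)
site 4, node DY: D={G} ∪ Y={C} → {C,G} (+1)
site 4, node TW: T={A} ∪ W={T} → {A,T} (+1)
site 4, node LTW: L={A} ∩ TW={A,T} → {A} (+0)
site 4, node FLTW: F={C} ∪ LTW={A} → {A,C} (+1)
site 4, node FILTW: FLTW={A,C} ∪ I={T} → {A,C,T} (+1)
site 4, node DFILTWY: DY={C,G} ∩ FILTW={A,C,T} → {C} (+0)
site 5, node DY: D={G} ∪ Y={A} → {A,G} (+1)
site 5, node TW: T={A} ∪ W={G} → {A,G} (+1)
site 5, node LTW: L={C} ∪ TW={A,G} → {A,C,G} (+1)
site 5, node FLTW: F={A} ∩ LTW={A,C,G} → {A} (+0)
site 5, node FILTW: FLTW={A} ∪ I={T} → {A,T} (+1)
site 5, node DFILTWY: DY={A,G} ∩ FILTW={A,T} → {A} (+0)
site 6, node DY: D={C} ∪ Y={T} → {C,T} (+1)
site 6, node TW: T={C} ∪ W={A} → {A,C} (+1)
site 6, node LTW: L={C} ∩ TW={A,C} → {C} (+0)
site 6, node FLTW: F={C} ∩ LTW={C} → {C} (+0)
site 6, node FILTW: FLTW={C} ∪ I={T} → {C,T} (+1)
site 6, node DFILTWY: DY={C,T} ∩ FILTW={C,T} → {C,T} (+0)
site 7, node DY: D={A} ∪ Y={G} → {A,G} (+1)
site 7, node TW: T={A} ∪ W={T} → {A,T} (+1)
site 7, node LTW: L={G} ∪ TW={A,T} → {A,G,T} (+1)
site 7, node FLTW: F={A} ∩ LTW={A,G,T} → {A} (+0)
site 7, node FILTW: FLTW={A} ∪ I={G} → {A,G} (+1)
site 7, node DFILTWY: DY={A,G} ∩ FILTW={A,G} → {A,G} (+0)
per-site changes: [4, 4, 3, 1, 4, 4, 3, 4]; total = 27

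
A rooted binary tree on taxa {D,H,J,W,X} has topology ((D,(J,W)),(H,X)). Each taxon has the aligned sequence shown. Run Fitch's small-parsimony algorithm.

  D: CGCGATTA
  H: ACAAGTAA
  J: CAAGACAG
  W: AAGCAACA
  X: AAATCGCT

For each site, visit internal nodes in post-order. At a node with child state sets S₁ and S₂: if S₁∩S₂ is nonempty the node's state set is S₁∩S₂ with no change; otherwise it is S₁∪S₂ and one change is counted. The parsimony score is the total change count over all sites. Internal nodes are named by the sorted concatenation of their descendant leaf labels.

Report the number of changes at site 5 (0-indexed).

site 0, node JW: J={C} ∪ W={A} → {A,C} (+1)
site 0, node DJW: D={C} ∩ JW={A,C} → {C} (+0)
site 0, node HX: H={A} ∩ X={A} → {A} (+0)
site 0, node DHJWX: DJW={C} ∪ HX={A} → {A,C} (+1)
site 1, node JW: J={A} ∩ W={A} → {A} (+0)
site 1, node DJW: D={G} ∪ JW={A} → {A,G} (+1)
site 1, node HX: H={C} ∪ X={A} → {A,C} (+1)
site 1, node DHJWX: DJW={A,G} ∩ HX={A,C} → {A} (+0)
site 2, node JW: J={A} ∪ W={G} → {A,G} (+1)
site 2, node DJW: D={C} ∪ JW={A,G} → {A,C,G} (+1)
site 2, node HX: H={A} ∩ X={A} → {A} (+0)
site 2, node DHJWX: DJW={A,C,G} ∩ HX={A} → {A} (+0)
site 3, node JW: J={G} ∪ W={C} → {C,G} (+1)
site 3, node DJW: D={G} ∩ JW={C,G} → {G} (+0)
site 3, node HX: H={A} ∪ X={T} → {A,T} (+1)
site 3, node DHJWX: DJW={G} ∪ HX={A,T} → {A,G,T} (+1)
site 4, node JW: J={A} ∩ W={A} → {A} (+0)
site 4, node DJW: D={A} ∩ JW={A} → {A} (+0)
site 4, node HX: H={G} ∪ X={C} → {C,G} (+1)
site 4, node DHJWX: DJW={A} ∪ HX={C,G} → {A,C,G} (+1)
site 5, node JW: J={C} ∪ W={A} → {A,C} (+1)
site 5, node DJW: D={T} ∪ JW={A,C} → {A,C,T} (+1)
site 5, node HX: H={T} ∪ X={G} → {G,T} (+1)
site 5, node DHJWX: DJW={A,C,T} ∩ HX={G,T} → {T} (+0)
site 6, node JW: J={A} ∪ W={C} → {A,C} (+1)
site 6, node DJW: D={T} ∪ JW={A,C} → {A,C,T} (+1)
site 6, node HX: H={A} ∪ X={C} → {A,C} (+1)
site 6, node DHJWX: DJW={A,C,T} ∩ HX={A,C} → {A,C} (+0)
site 7, node JW: J={G} ∪ W={A} → {A,G} (+1)
site 7, node DJW: D={A} ∩ JW={A,G} → {A} (+0)
site 7, node HX: H={A} ∪ X={T} → {A,T} (+1)
site 7, node DHJWX: DJW={A} ∩ HX={A,T} → {A} (+0)
per-site changes: [2, 2, 2, 3, 2, 3, 3, 2]; total = 19

3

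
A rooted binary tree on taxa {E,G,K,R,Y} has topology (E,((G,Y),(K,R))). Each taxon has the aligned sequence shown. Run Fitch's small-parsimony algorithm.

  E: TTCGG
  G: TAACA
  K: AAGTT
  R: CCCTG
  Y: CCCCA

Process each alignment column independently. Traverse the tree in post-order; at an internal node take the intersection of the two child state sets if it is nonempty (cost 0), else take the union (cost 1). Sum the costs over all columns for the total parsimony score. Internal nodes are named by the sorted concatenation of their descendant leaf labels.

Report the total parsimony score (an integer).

site 0, node GY: G={T} ∪ Y={C} → {C,T} (+1)
site 0, node KR: K={A} ∪ R={C} → {A,C} (+1)
site 0, node GKRY: GY={C,T} ∩ KR={A,C} → {C} (+0)
site 0, node EGKRY: E={T} ∪ GKRY={C} → {C,T} (+1)
site 1, node GY: G={A} ∪ Y={C} → {A,C} (+1)
site 1, node KR: K={A} ∪ R={C} → {A,C} (+1)
site 1, node GKRY: GY={A,C} ∩ KR={A,C} → {A,C} (+0)
site 1, node EGKRY: E={T} ∪ GKRY={A,C} → {A,C,T} (+1)
site 2, node GY: G={A} ∪ Y={C} → {A,C} (+1)
site 2, node KR: K={G} ∪ R={C} → {C,G} (+1)
site 2, node GKRY: GY={A,C} ∩ KR={C,G} → {C} (+0)
site 2, node EGKRY: E={C} ∩ GKRY={C} → {C} (+0)
site 3, node GY: G={C} ∩ Y={C} → {C} (+0)
site 3, node KR: K={T} ∩ R={T} → {T} (+0)
site 3, node GKRY: GY={C} ∪ KR={T} → {C,T} (+1)
site 3, node EGKRY: E={G} ∪ GKRY={C,T} → {C,G,T} (+1)
site 4, node GY: G={A} ∩ Y={A} → {A} (+0)
site 4, node KR: K={T} ∪ R={G} → {G,T} (+1)
site 4, node GKRY: GY={A} ∪ KR={G,T} → {A,G,T} (+1)
site 4, node EGKRY: E={G} ∩ GKRY={A,G,T} → {G} (+0)
per-site changes: [3, 3, 2, 2, 2]; total = 12

12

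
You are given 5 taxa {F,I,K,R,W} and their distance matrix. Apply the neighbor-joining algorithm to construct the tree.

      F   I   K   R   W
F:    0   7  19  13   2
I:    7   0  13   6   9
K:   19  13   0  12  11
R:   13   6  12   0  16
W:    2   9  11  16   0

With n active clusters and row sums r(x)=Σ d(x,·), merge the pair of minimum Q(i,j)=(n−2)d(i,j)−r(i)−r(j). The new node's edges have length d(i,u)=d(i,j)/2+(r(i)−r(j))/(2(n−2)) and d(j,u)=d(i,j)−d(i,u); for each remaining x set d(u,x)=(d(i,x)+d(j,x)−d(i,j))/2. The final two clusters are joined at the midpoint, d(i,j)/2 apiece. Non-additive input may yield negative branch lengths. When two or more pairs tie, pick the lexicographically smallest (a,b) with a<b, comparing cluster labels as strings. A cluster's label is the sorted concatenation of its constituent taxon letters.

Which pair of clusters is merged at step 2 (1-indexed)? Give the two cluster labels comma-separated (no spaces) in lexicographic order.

FW,I

1. join F+W (d=2, Q=-73) ⇒ FW; edges |F|=3/2, |W|=1/2
  updated: d(FW,I)=7, d(FW,K)=14, d(FW,R)=27/2
2. join FW+I (d=7, Q=-93/2) ⇒ FIW; edges |FW|=45/8, |I|=11/8
  updated: d(FIW,K)=10, d(FIW,R)=25/4
3. join FIW+K (d=10, Q=-113/4) ⇒ FIKW; edges |FIW|=17/8, |K|=63/8
  updated: d(FIKW,R)=33/8
4. join FIKW+R (d=33/8) ⇒ FIKRW; edges |FIKW|=33/16, |R|=33/16
final tree: ((((F:3/2,W:1/2):45/8,I:11/8):17/8,K:63/8):33/16,R:33/16)
total length: 185/8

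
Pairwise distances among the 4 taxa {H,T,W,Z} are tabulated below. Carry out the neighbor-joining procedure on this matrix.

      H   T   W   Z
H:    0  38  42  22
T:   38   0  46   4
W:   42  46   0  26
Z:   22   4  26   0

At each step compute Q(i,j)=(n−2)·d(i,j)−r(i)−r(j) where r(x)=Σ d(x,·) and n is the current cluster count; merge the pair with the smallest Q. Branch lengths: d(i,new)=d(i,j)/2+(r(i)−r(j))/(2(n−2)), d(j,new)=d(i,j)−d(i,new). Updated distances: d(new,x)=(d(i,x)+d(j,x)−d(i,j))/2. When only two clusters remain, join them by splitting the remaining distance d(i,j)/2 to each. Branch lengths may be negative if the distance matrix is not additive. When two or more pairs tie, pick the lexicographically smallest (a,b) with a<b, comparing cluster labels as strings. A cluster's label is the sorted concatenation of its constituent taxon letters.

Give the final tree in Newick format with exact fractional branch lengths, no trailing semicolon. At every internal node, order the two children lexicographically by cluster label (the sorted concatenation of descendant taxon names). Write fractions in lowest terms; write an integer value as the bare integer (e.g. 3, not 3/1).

iteration 1: select H,W (d=42, Q=-132); attach at lengths (18, 24); label the merged cluster HW
  updated: d(HW,T)=21, d(HW,Z)=3
iteration 2: select HW,T (d=21, Q=-28); attach at lengths (10, 11); label the merged cluster HTW
  updated: d(HTW,Z)=-7
iteration 3: select HTW,Z (d=-7); attach at lengths (-7/2, -7/2); label the merged cluster HTWZ
final tree: (((H:18,W:24):10,T:11):-7/2,Z:-7/2)
total length: 56

(((H:18,W:24):10,T:11):-7/2,Z:-7/2)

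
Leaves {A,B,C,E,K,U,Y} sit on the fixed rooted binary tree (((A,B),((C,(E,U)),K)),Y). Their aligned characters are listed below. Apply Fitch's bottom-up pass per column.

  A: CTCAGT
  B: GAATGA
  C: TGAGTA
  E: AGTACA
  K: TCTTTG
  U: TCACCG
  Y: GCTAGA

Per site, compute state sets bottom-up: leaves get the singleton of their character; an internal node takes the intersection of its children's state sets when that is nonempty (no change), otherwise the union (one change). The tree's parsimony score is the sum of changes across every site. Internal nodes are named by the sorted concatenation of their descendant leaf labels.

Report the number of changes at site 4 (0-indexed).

2

AB@0: {C} ∪ {G} = {C,G} (union, +1)
EU@0: {A} ∪ {T} = {A,T} (union, +1)
CEU@0: {T} ∩ {A,T} = {T} (intersection, +0)
CEKU@0: {T} ∩ {T} = {T} (intersection, +0)
ABCEKU@0: {C,G} ∪ {T} = {C,G,T} (union, +1)
ABCEKUY@0: {C,G,T} ∩ {G} = {G} (intersection, +0)
AB@1: {T} ∪ {A} = {A,T} (union, +1)
EU@1: {G} ∪ {C} = {C,G} (union, +1)
CEU@1: {G} ∩ {C,G} = {G} (intersection, +0)
CEKU@1: {G} ∪ {C} = {C,G} (union, +1)
ABCEKU@1: {A,T} ∪ {C,G} = {A,C,G,T} (union, +1)
ABCEKUY@1: {A,C,G,T} ∩ {C} = {C} (intersection, +0)
AB@2: {C} ∪ {A} = {A,C} (union, +1)
EU@2: {T} ∪ {A} = {A,T} (union, +1)
CEU@2: {A} ∩ {A,T} = {A} (intersection, +0)
CEKU@2: {A} ∪ {T} = {A,T} (union, +1)
ABCEKU@2: {A,C} ∩ {A,T} = {A} (intersection, +0)
ABCEKUY@2: {A} ∪ {T} = {A,T} (union, +1)
AB@3: {A} ∪ {T} = {A,T} (union, +1)
EU@3: {A} ∪ {C} = {A,C} (union, +1)
CEU@3: {G} ∪ {A,C} = {A,C,G} (union, +1)
CEKU@3: {A,C,G} ∪ {T} = {A,C,G,T} (union, +1)
ABCEKU@3: {A,T} ∩ {A,C,G,T} = {A,T} (intersection, +0)
ABCEKUY@3: {A,T} ∩ {A} = {A} (intersection, +0)
AB@4: {G} ∩ {G} = {G} (intersection, +0)
EU@4: {C} ∩ {C} = {C} (intersection, +0)
CEU@4: {T} ∪ {C} = {C,T} (union, +1)
CEKU@4: {C,T} ∩ {T} = {T} (intersection, +0)
ABCEKU@4: {G} ∪ {T} = {G,T} (union, +1)
ABCEKUY@4: {G,T} ∩ {G} = {G} (intersection, +0)
AB@5: {T} ∪ {A} = {A,T} (union, +1)
EU@5: {A} ∪ {G} = {A,G} (union, +1)
CEU@5: {A} ∩ {A,G} = {A} (intersection, +0)
CEKU@5: {A} ∪ {G} = {A,G} (union, +1)
ABCEKU@5: {A,T} ∩ {A,G} = {A} (intersection, +0)
ABCEKUY@5: {A} ∩ {A} = {A} (intersection, +0)
per-site changes: [3, 4, 4, 4, 2, 3]; total = 20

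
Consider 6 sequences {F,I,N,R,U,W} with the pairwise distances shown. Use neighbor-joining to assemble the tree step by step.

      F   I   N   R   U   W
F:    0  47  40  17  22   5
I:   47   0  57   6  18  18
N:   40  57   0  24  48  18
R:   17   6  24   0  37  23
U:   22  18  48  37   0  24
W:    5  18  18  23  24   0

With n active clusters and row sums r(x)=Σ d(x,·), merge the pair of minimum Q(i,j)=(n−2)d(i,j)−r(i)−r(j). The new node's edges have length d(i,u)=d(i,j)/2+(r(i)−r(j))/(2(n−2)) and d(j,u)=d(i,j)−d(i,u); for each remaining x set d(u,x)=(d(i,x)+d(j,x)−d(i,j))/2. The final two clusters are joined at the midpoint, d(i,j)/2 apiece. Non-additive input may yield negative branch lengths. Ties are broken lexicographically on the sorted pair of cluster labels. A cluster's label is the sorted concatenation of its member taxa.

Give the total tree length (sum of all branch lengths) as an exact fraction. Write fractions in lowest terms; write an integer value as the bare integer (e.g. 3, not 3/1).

537/8

step 1: merge (I,R) at d=6, Q=-229; branch lengths I→63/8, R→-15/8; new cluster IR
  updated: d(F,IR)=29, d(IR,N)=75/2, d(IR,U)=49/2, d(IR,W)=35/2
step 2: merge (N,W) at d=18, Q=-154; branch lengths N→133/6, W→-25/6; new cluster NW
  updated: d(F,NW)=27/2, d(IR,NW)=37/2, d(NW,U)=27
step 3: merge (F,NW) at d=27/2, Q=-193/2; branch lengths F→65/8, NW→43/8; new cluster FNW
  updated: d(FNW,IR)=17, d(FNW,U)=71/4
step 4: merge (FNW,IR) at d=17, Q=-237/4; branch lengths FNW→41/8, IR→95/8; new cluster FINRW
  updated: d(FINRW,U)=101/8
step 5: merge (FINRW,U) at d=101/8; branch lengths FINRW→101/16, U→101/16; new cluster FINRUW
final tree: (((F:65/8,(N:133/6,W:-25/6):43/8):41/8,(I:63/8,R:-15/8):95/8):101/16,U:101/16)
total length: 537/8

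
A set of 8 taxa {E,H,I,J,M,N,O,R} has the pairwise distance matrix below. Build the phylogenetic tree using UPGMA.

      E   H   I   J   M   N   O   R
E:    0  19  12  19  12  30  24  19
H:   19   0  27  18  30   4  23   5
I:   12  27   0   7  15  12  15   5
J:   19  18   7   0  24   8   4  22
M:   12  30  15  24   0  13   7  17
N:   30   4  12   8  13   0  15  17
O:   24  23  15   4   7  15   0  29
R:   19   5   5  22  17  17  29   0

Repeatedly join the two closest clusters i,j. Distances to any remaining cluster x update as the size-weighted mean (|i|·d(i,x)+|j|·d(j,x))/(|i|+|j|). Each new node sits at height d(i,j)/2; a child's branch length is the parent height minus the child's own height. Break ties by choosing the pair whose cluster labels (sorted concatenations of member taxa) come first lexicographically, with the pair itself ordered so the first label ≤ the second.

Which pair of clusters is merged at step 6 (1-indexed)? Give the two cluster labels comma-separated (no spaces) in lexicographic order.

HINR,JO

iteration 1: select H,N (d=4); attach at lengths (2, 2); label the merged cluster HN
  updated: d(E,HN)=49/2, d(HN,I)=39/2, d(HN,J)=13, d(HN,M)=43/2, d(HN,O)=19, d(HN,R)=11
iteration 2: select J,O (d=4); attach at lengths (2, 2); label the merged cluster JO
  updated: d(E,JO)=43/2, d(HN,JO)=16, d(I,JO)=11, d(JO,M)=31/2, d(JO,R)=51/2
iteration 3: select I,R (d=5); attach at lengths (5/2, 5/2); label the merged cluster IR
  updated: d(E,IR)=31/2, d(HN,IR)=61/4, d(IR,JO)=73/4, d(IR,M)=16
iteration 4: select E,M (d=12); attach at lengths (6, 6); label the merged cluster EM
  updated: d(EM,HN)=23, d(EM,IR)=63/4, d(EM,JO)=37/2
iteration 5: select HN,IR (d=61/4); attach at lengths (45/8, 41/8); label the merged cluster HINR
  updated: d(EM,HINR)=155/8, d(HINR,JO)=137/8
iteration 6: select HINR,JO (d=137/8); attach at lengths (15/16, 105/16); label the merged cluster HIJNOR
  updated: d(EM,HIJNOR)=229/12
iteration 7: select EM,HIJNOR (d=229/12); attach at lengths (85/24, 47/48); label the merged cluster EHIJMNOR
final tree: ((E:6,M:6):85/24,(((H:2,N:2):45/8,(I:5/2,R:5/2):41/8):15/16,(J:2,O:2):105/16):47/48)
total length: 2293/48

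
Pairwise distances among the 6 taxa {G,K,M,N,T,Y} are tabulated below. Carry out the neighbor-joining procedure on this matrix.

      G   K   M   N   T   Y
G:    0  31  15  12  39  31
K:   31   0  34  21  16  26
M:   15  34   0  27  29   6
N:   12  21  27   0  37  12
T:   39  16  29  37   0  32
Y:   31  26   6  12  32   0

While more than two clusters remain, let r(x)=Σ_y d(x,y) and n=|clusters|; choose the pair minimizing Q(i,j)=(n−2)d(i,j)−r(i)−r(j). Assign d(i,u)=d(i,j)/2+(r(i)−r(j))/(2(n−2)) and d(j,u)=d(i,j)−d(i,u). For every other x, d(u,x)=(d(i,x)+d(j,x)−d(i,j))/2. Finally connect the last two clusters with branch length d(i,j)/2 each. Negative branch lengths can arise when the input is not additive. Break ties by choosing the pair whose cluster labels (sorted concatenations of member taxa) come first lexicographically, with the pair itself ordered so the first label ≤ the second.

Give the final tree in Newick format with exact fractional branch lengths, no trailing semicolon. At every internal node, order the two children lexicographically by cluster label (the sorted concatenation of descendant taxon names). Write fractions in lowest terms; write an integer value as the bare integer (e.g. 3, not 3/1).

(((G:67/8,N:29/8):11/2,(K:39/8,T:89/8):25/2):27/8,(M:13/4,Y:11/4):27/8)

iteration 1: select K,T (d=16, Q=-217); attach at lengths (39/8, 89/8); label the merged cluster KT
  updated: d(G,KT)=27, d(KT,M)=47/2, d(KT,N)=21, d(KT,Y)=21
iteration 2: select M,Y (d=6, Q=-247/2); attach at lengths (13/4, 11/4); label the merged cluster MY
  updated: d(G,MY)=20, d(KT,MY)=77/4, d(MY,N)=33/2
iteration 3: select G,N (d=12, Q=-169/2); attach at lengths (67/8, 29/8); label the merged cluster GN
  updated: d(GN,KT)=18, d(GN,MY)=49/4
iteration 4: select GN,KT (d=18, Q=-99/2); attach at lengths (11/2, 25/2); label the merged cluster GKNT
  updated: d(GKNT,MY)=27/4
iteration 5: select GKNT,MY (d=27/4); attach at lengths (27/8, 27/8); label the merged cluster GKMNTY
final tree: (((G:67/8,N:29/8):11/2,(K:39/8,T:89/8):25/2):27/8,(M:13/4,Y:11/4):27/8)
total length: 235/4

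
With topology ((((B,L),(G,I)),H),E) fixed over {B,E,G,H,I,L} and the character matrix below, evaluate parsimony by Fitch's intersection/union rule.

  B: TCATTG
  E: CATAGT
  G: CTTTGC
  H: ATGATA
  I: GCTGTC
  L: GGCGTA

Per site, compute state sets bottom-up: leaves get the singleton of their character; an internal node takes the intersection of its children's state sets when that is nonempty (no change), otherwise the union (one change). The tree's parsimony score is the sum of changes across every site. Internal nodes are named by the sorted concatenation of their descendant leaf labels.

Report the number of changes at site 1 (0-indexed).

4

BL@0: {T} ∪ {G} = {G,T} (union, +1)
GI@0: {C} ∪ {G} = {C,G} (union, +1)
BGIL@0: {G,T} ∩ {C,G} = {G} (intersection, +0)
BGHIL@0: {G} ∪ {A} = {A,G} (union, +1)
BEGHIL@0: {A,G} ∪ {C} = {A,C,G} (union, +1)
BL@1: {C} ∪ {G} = {C,G} (union, +1)
GI@1: {T} ∪ {C} = {C,T} (union, +1)
BGIL@1: {C,G} ∩ {C,T} = {C} (intersection, +0)
BGHIL@1: {C} ∪ {T} = {C,T} (union, +1)
BEGHIL@1: {C,T} ∪ {A} = {A,C,T} (union, +1)
BL@2: {A} ∪ {C} = {A,C} (union, +1)
GI@2: {T} ∩ {T} = {T} (intersection, +0)
BGIL@2: {A,C} ∪ {T} = {A,C,T} (union, +1)
BGHIL@2: {A,C,T} ∪ {G} = {A,C,G,T} (union, +1)
BEGHIL@2: {A,C,G,T} ∩ {T} = {T} (intersection, +0)
BL@3: {T} ∪ {G} = {G,T} (union, +1)
GI@3: {T} ∪ {G} = {G,T} (union, +1)
BGIL@3: {G,T} ∩ {G,T} = {G,T} (intersection, +0)
BGHIL@3: {G,T} ∪ {A} = {A,G,T} (union, +1)
BEGHIL@3: {A,G,T} ∩ {A} = {A} (intersection, +0)
BL@4: {T} ∩ {T} = {T} (intersection, +0)
GI@4: {G} ∪ {T} = {G,T} (union, +1)
BGIL@4: {T} ∩ {G,T} = {T} (intersection, +0)
BGHIL@4: {T} ∩ {T} = {T} (intersection, +0)
BEGHIL@4: {T} ∪ {G} = {G,T} (union, +1)
BL@5: {G} ∪ {A} = {A,G} (union, +1)
GI@5: {C} ∩ {C} = {C} (intersection, +0)
BGIL@5: {A,G} ∪ {C} = {A,C,G} (union, +1)
BGHIL@5: {A,C,G} ∩ {A} = {A} (intersection, +0)
BEGHIL@5: {A} ∪ {T} = {A,T} (union, +1)
per-site changes: [4, 4, 3, 3, 2, 3]; total = 19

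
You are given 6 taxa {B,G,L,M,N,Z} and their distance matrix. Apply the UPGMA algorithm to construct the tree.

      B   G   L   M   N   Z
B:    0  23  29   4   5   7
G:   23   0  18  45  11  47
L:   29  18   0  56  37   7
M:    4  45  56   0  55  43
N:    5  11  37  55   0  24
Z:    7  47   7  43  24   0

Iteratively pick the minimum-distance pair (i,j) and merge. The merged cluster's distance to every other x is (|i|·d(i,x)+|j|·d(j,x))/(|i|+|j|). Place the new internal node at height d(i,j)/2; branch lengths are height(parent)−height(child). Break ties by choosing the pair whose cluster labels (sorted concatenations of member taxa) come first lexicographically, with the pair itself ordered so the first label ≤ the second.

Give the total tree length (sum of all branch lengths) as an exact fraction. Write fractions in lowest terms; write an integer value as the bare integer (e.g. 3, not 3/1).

iteration 1: select B,M (d=4); attach at lengths (2, 2); label the merged cluster BM
  updated: d(BM,G)=34, d(BM,L)=85/2, d(BM,N)=30, d(BM,Z)=25
iteration 2: select L,Z (d=7); attach at lengths (7/2, 7/2); label the merged cluster LZ
  updated: d(BM,LZ)=135/4, d(G,LZ)=65/2, d(LZ,N)=61/2
iteration 3: select G,N (d=11); attach at lengths (11/2, 11/2); label the merged cluster GN
  updated: d(BM,GN)=32, d(GN,LZ)=63/2
iteration 4: select GN,LZ (d=63/2); attach at lengths (41/4, 49/4); label the merged cluster GLNZ
  updated: d(BM,GLNZ)=263/8
iteration 5: select BM,GLNZ (d=263/8); attach at lengths (231/16, 11/16); label the merged cluster BGLMNZ
final tree: ((B:2,M:2):231/16,((G:11/2,N:11/2):41/4,(L:7/2,Z:7/2):49/4):11/16)
total length: 477/8

477/8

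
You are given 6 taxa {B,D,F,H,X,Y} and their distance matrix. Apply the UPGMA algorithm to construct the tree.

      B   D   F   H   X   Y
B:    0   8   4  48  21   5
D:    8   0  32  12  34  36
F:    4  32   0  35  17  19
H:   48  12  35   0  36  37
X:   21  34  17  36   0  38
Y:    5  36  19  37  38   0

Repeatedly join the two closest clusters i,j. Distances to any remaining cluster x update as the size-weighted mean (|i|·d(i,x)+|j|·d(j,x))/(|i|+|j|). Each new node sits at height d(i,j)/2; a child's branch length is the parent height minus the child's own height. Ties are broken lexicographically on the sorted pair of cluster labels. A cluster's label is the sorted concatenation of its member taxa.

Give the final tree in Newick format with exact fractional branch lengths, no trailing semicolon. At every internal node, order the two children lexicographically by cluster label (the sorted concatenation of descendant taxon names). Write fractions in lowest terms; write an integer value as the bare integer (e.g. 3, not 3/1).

iteration 1: select B,F (d=4); attach at lengths (2, 2); label the merged cluster BF
  updated: d(BF,D)=20, d(BF,H)=83/2, d(BF,X)=19, d(BF,Y)=12
iteration 2: select BF,Y (d=12); attach at lengths (4, 6); label the merged cluster BFY
  updated: d(BFY,D)=76/3, d(BFY,H)=40, d(BFY,X)=76/3
iteration 3: select D,H (d=12); attach at lengths (6, 6); label the merged cluster DH
  updated: d(BFY,DH)=98/3, d(DH,X)=35
iteration 4: select BFY,X (d=76/3); attach at lengths (20/3, 38/3); label the merged cluster BFXY
  updated: d(BFXY,DH)=133/4
iteration 5: select BFXY,DH (d=133/4); attach at lengths (95/24, 85/8); label the merged cluster BDFHXY
final tree: ((((B:2,F:2):4,Y:6):20/3,X:38/3):95/24,(D:6,H:6):85/8)
total length: 719/12

((((B:2,F:2):4,Y:6):20/3,X:38/3):95/24,(D:6,H:6):85/8)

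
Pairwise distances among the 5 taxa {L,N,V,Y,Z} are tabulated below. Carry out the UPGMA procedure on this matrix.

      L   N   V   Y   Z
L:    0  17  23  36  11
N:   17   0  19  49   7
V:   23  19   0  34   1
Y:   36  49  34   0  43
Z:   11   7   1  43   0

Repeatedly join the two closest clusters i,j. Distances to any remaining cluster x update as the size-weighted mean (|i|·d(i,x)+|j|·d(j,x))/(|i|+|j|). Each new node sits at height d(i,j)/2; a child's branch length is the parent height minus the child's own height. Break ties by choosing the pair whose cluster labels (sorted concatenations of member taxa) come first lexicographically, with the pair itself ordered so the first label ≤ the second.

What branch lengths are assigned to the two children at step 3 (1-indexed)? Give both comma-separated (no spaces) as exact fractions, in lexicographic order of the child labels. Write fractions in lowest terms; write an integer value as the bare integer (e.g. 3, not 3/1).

17/2,2

step 1: merge (V,Z) at d=1; branch lengths V→1/2, Z→1/2; new cluster VZ
  updated: d(L,VZ)=17, d(N,VZ)=13, d(VZ,Y)=77/2
step 2: merge (N,VZ) at d=13; branch lengths N→13/2, VZ→6; new cluster NVZ
  updated: d(L,NVZ)=17, d(NVZ,Y)=42
step 3: merge (L,NVZ) at d=17; branch lengths L→17/2, NVZ→2; new cluster LNVZ
  updated: d(LNVZ,Y)=81/2
step 4: merge (LNVZ,Y) at d=81/2; branch lengths LNVZ→47/4, Y→81/4; new cluster LNVYZ
final tree: ((L:17/2,(N:13/2,(V:1/2,Z:1/2):6):2):47/4,Y:81/4)
total length: 56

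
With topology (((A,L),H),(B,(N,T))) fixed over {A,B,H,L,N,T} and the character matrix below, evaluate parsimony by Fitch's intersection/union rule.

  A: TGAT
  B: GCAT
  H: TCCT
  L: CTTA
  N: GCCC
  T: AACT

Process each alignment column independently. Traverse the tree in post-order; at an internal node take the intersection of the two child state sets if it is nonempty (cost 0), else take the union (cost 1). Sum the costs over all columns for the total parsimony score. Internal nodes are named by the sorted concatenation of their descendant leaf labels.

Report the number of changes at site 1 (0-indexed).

[col 0] AL: children A:{T}, L:{C} ∪→ {C,T}; cost 1
[col 0] AHL: children AL:{C,T}, H:{T} ∩→ {T}; cost 0
[col 0] NT: children N:{G}, T:{A} ∪→ {A,G}; cost 1
[col 0] BNT: children B:{G}, NT:{A,G} ∩→ {G}; cost 0
[col 0] ABHLNT: children AHL:{T}, BNT:{G} ∪→ {G,T}; cost 1
[col 1] AL: children A:{G}, L:{T} ∪→ {G,T}; cost 1
[col 1] AHL: children AL:{G,T}, H:{C} ∪→ {C,G,T}; cost 1
[col 1] NT: children N:{C}, T:{A} ∪→ {A,C}; cost 1
[col 1] BNT: children B:{C}, NT:{A,C} ∩→ {C}; cost 0
[col 1] ABHLNT: children AHL:{C,G,T}, BNT:{C} ∩→ {C}; cost 0
[col 2] AL: children A:{A}, L:{T} ∪→ {A,T}; cost 1
[col 2] AHL: children AL:{A,T}, H:{C} ∪→ {A,C,T}; cost 1
[col 2] NT: children N:{C}, T:{C} ∩→ {C}; cost 0
[col 2] BNT: children B:{A}, NT:{C} ∪→ {A,C}; cost 1
[col 2] ABHLNT: children AHL:{A,C,T}, BNT:{A,C} ∩→ {A,C}; cost 0
[col 3] AL: children A:{T}, L:{A} ∪→ {A,T}; cost 1
[col 3] AHL: children AL:{A,T}, H:{T} ∩→ {T}; cost 0
[col 3] NT: children N:{C}, T:{T} ∪→ {C,T}; cost 1
[col 3] BNT: children B:{T}, NT:{C,T} ∩→ {T}; cost 0
[col 3] ABHLNT: children AHL:{T}, BNT:{T} ∩→ {T}; cost 0
per-site changes: [3, 3, 3, 2]; total = 11

3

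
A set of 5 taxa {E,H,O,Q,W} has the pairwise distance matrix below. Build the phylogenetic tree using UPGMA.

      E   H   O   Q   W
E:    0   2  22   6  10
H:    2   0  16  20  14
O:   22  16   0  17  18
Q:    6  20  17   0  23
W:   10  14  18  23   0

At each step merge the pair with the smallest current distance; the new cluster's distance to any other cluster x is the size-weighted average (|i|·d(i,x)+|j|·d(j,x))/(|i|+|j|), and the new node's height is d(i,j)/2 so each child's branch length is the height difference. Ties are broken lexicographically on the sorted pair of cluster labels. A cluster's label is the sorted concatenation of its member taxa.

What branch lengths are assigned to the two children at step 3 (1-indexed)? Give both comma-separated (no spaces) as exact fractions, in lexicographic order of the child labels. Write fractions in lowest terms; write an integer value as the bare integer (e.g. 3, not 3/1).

1. join E+H (d=2) ⇒ EH; edges |E|=1, |H|=1
  updated: d(EH,O)=19, d(EH,Q)=13, d(EH,W)=12
2. join EH+W (d=12) ⇒ EHW; edges |EH|=5, |W|=6
  updated: d(EHW,O)=56/3, d(EHW,Q)=49/3
3. join EHW+Q (d=49/3) ⇒ EHQW; edges |EHW|=13/6, |Q|=49/6
  updated: d(EHQW,O)=73/4
4. join EHQW+O (d=73/4) ⇒ EHOQW; edges |EHQW|=23/24, |O|=73/8
final tree: ((((E:1,H:1):5,W:6):13/6,Q:49/6):23/24,O:73/8)
total length: 401/12

13/6,49/6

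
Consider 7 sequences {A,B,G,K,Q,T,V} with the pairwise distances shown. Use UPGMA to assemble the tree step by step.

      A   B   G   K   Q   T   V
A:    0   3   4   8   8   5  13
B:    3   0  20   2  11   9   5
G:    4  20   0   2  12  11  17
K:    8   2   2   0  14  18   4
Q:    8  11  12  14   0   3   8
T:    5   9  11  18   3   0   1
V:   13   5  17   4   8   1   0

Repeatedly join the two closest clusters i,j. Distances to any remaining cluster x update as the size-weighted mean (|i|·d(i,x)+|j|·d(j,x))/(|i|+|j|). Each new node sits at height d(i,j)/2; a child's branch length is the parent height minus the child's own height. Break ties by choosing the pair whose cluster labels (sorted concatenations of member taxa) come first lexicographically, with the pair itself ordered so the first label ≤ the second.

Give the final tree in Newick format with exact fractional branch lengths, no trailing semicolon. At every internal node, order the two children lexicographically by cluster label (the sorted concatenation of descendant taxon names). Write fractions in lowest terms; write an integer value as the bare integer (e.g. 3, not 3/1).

(((A:2,G:2):17/8,(B:1,K:1):25/8):7/6,(Q:11/4,(T:1/2,V:1/2):9/4):61/24)

1. join T+V (d=1) ⇒ TV; edges |T|=1/2, |V|=1/2
  updated: d(A,TV)=9, d(B,TV)=7, d(G,TV)=14, d(K,TV)=11, d(Q,TV)=11/2
2. join B+K (d=2) ⇒ BK; edges |B|=1, |K|=1
  updated: d(A,BK)=11/2, d(BK,G)=11, d(BK,Q)=25/2, d(BK,TV)=9
3. join A+G (d=4) ⇒ AG; edges |A|=2, |G|=2
  updated: d(AG,BK)=33/4, d(AG,Q)=10, d(AG,TV)=23/2
4. join Q+TV (d=11/2) ⇒ QTV; edges |Q|=11/4, |TV|=9/4
  updated: d(AG,QTV)=11, d(BK,QTV)=61/6
5. join AG+BK (d=33/4) ⇒ ABGK; edges |AG|=17/8, |BK|=25/8
  updated: d(ABGK,QTV)=127/12
6. join ABGK+QTV (d=127/12) ⇒ ABGKQTV; edges |ABGK|=7/6, |QTV|=61/24
final tree: (((A:2,G:2):17/8,(B:1,K:1):25/8):7/6,(Q:11/4,(T:1/2,V:1/2):9/4):61/24)
total length: 503/24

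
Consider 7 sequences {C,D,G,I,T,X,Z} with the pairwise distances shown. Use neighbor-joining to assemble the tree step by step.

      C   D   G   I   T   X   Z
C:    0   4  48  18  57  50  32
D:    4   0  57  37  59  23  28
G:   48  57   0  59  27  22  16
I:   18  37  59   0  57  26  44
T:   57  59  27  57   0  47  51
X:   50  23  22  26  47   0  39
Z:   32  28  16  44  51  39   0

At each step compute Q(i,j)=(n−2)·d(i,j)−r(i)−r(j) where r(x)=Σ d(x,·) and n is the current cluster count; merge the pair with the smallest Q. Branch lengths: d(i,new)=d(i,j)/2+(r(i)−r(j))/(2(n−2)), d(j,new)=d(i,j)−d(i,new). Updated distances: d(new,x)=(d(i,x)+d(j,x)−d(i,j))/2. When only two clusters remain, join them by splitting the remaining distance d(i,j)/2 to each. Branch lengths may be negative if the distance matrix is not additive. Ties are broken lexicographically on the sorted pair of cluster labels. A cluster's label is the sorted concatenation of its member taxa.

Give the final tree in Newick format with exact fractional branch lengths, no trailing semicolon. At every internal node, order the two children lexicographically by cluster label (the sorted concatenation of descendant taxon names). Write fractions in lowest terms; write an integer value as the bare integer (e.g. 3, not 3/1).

step 1: merge (C,D) at d=4, Q=-397; branch lengths C→21/10, D→19/10; new cluster CD
  updated: d(CD,G)=101/2, d(CD,I)=51/2, d(CD,T)=56, d(CD,X)=69/2, d(CD,Z)=28
step 2: merge (G,T) at d=27, Q=-609/2; branch lengths G→89/16, T→343/16; new cluster GT
  updated: d(CD,GT)=159/4, d(GT,I)=89/2, d(GT,X)=21, d(GT,Z)=20
step 3: merge (GT,Z) at d=20, Q=-785/4; branch lengths GT→217/24, Z→263/24; new cluster GTZ
  updated: d(CD,GTZ)=191/8, d(GTZ,I)=137/4, d(GTZ,X)=20
step 4: merge (CD,I) at d=51/2, Q=-949/8; branch lengths CD→393/32, I→423/32; new cluster CDI
  updated: d(CDI,GTZ)=261/16, d(CDI,X)=35/2
step 5: merge (CDI,GTZ) at d=261/16, Q=-861/16; branch lengths CDI→221/32, GTZ→301/32; new cluster CDGITZ
  updated: d(CDGITZ,X)=339/32
step 6: merge (CDGITZ,X) at d=339/32; branch lengths CDGITZ→339/64, X→339/64; new cluster CDGITXZ
final tree: ((((C:21/10,D:19/10):393/32,I:423/32):221/32,((G:89/16,T:343/16):217/24,Z:263/24):301/32):339/64,X:339/64)
total length: 3309/32

((((C:21/10,D:19/10):393/32,I:423/32):221/32,((G:89/16,T:343/16):217/24,Z:263/24):301/32):339/64,X:339/64)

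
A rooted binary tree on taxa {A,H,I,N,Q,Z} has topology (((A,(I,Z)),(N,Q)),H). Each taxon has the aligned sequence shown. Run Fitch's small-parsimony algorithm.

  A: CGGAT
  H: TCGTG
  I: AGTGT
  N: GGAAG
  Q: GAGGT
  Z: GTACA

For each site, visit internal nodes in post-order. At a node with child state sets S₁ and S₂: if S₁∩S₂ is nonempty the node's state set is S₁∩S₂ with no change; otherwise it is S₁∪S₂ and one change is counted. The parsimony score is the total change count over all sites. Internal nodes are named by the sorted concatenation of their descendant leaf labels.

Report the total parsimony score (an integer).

IZ@0: {A} ∪ {G} = {A,G} (union, +1)
AIZ@0: {C} ∪ {A,G} = {A,C,G} (union, +1)
NQ@0: {G} ∩ {G} = {G} (intersection, +0)
AINQZ@0: {A,C,G} ∩ {G} = {G} (intersection, +0)
AHINQZ@0: {G} ∪ {T} = {G,T} (union, +1)
IZ@1: {G} ∪ {T} = {G,T} (union, +1)
AIZ@1: {G} ∩ {G,T} = {G} (intersection, +0)
NQ@1: {G} ∪ {A} = {A,G} (union, +1)
AINQZ@1: {G} ∩ {A,G} = {G} (intersection, +0)
AHINQZ@1: {G} ∪ {C} = {C,G} (union, +1)
IZ@2: {T} ∪ {A} = {A,T} (union, +1)
AIZ@2: {G} ∪ {A,T} = {A,G,T} (union, +1)
NQ@2: {A} ∪ {G} = {A,G} (union, +1)
AINQZ@2: {A,G,T} ∩ {A,G} = {A,G} (intersection, +0)
AHINQZ@2: {A,G} ∩ {G} = {G} (intersection, +0)
IZ@3: {G} ∪ {C} = {C,G} (union, +1)
AIZ@3: {A} ∪ {C,G} = {A,C,G} (union, +1)
NQ@3: {A} ∪ {G} = {A,G} (union, +1)
AINQZ@3: {A,C,G} ∩ {A,G} = {A,G} (intersection, +0)
AHINQZ@3: {A,G} ∪ {T} = {A,G,T} (union, +1)
IZ@4: {T} ∪ {A} = {A,T} (union, +1)
AIZ@4: {T} ∩ {A,T} = {T} (intersection, +0)
NQ@4: {G} ∪ {T} = {G,T} (union, +1)
AINQZ@4: {T} ∩ {G,T} = {T} (intersection, +0)
AHINQZ@4: {T} ∪ {G} = {G,T} (union, +1)
per-site changes: [3, 3, 3, 4, 3]; total = 16

16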